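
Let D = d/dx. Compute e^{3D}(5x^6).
5 x^{6} + 90 x^{5} + 675 x^{4} + 2700 x^{3} + 6075 x^{2} + 7290 x + 3645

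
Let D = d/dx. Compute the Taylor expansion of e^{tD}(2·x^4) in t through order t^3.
2 x \left(4 t^{3} + 6 t^{2} x + 4 t x^{2} + x^{3}\right)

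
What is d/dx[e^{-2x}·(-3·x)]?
3 \left(2 x - 1\right) e^{- 2 x}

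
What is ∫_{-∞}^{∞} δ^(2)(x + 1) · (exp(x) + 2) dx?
e^{-1}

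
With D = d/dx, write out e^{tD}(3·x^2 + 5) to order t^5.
3 t^{2} + 6 t x + 3 x^{2} + 5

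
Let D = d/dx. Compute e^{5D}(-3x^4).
- 3 x^{4} - 60 x^{3} - 450 x^{2} - 1500 x - 1875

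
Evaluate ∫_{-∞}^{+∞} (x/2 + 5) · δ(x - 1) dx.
\frac{11}{2}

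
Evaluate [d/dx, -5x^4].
- 20 x^{3}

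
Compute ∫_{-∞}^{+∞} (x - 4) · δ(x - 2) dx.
-2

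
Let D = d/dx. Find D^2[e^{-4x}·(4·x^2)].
8 \left(8 x^{2} - 8 x + 1\right) e^{- 4 x}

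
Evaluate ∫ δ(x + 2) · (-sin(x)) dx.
\sin{\left(2 \right)}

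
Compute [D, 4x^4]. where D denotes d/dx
16 x^{3}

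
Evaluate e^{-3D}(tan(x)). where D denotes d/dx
\tan{\left(x - 3 \right)}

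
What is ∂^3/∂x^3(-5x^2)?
0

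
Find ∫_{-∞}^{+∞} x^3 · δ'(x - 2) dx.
-12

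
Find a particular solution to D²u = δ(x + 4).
\frac{|x + 4|}{2}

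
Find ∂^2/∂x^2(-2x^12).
- 264 x^{10}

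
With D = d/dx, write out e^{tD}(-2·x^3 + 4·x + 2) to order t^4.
- 2 t^{3} - 6 t^{2} x - 2 t \left(3 x^{2} - 2\right) - 2 x^{3} + 4 x + 2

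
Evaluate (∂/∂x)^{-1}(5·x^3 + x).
\frac{5 x^{4}}{4} + \frac{x^{2}}{2}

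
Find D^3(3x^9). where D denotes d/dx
1512 x^{6}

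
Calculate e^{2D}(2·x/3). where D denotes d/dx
\frac{2 x}{3} + \frac{4}{3}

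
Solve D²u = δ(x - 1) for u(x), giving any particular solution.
\frac{|x - 1|}{2}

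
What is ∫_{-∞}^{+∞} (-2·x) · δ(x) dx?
0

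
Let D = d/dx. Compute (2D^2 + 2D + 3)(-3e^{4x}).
- 129 e^{4 x}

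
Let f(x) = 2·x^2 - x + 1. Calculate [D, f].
4 x - 1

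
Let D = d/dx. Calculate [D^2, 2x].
4D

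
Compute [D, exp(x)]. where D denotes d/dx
e^{x}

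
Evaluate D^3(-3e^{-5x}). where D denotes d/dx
375 e^{- 5 x}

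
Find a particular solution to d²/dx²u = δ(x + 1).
\frac{|x + 1|}{2}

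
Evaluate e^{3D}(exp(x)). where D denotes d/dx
e^{x + 3}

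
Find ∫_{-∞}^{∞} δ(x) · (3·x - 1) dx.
-1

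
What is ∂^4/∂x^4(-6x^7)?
- 5040 x^{3}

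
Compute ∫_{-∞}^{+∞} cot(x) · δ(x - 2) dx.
\cot{\left(2 \right)}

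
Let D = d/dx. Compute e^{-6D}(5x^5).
5 x^{5} - 150 x^{4} + 1800 x^{3} - 10800 x^{2} + 32400 x - 38880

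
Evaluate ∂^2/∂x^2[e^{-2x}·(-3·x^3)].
6 x \left(- 2 x^{2} + 6 x - 3\right) e^{- 2 x}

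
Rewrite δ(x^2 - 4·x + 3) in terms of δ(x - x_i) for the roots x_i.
\frac{\delta(x - 3) + \delta(x - 1)}{2}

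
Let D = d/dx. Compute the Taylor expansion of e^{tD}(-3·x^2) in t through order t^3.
- 3 t^{2} - 6 t x - 3 x^{2}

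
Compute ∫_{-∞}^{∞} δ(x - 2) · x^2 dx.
4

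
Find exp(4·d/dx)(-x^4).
- x^{4} - 16 x^{3} - 96 x^{2} - 256 x - 256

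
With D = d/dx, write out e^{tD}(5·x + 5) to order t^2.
5 t + 5 x + 5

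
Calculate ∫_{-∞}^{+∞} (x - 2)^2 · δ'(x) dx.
4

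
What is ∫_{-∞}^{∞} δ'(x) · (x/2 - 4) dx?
- \frac{1}{2}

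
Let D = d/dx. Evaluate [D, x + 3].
1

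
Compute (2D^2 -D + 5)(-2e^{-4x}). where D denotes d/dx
- 82 e^{- 4 x}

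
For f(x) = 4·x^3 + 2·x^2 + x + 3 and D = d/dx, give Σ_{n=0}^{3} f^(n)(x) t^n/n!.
4 t^{3} + t^{2} \left(12 x + 2\right) + t \left(12 x^{2} + 4 x + 1\right) + 4 x^{3} + 2 x^{2} + x + 3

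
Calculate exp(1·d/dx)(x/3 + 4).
\frac{x}{3} + \frac{13}{3}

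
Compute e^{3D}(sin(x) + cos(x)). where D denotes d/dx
\sqrt{2} \sin{\left(x + \frac{\pi}{4} + 3 \right)}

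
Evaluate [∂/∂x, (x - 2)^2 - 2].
2 x - 4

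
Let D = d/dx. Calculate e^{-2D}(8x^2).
8 x^{2} - 32 x + 32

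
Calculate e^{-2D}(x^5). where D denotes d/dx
x^{5} - 10 x^{4} + 40 x^{3} - 80 x^{2} + 80 x - 32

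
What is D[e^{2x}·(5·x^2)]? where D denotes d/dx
10 x \left(x + 1\right) e^{2 x}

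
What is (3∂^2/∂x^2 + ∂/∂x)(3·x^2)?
6 x + 18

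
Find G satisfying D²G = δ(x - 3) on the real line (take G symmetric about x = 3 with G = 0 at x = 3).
\frac{|x - 3|}{2}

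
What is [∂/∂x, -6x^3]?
- 18 x^{2}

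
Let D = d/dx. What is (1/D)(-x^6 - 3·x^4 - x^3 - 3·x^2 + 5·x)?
- \frac{x^{7}}{7} - \frac{3 x^{5}}{5} - \frac{x^{4}}{4} - x^{3} + \frac{5 x^{2}}{2}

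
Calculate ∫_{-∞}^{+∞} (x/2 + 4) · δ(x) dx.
4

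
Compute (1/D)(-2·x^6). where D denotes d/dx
- \frac{2 x^{7}}{7}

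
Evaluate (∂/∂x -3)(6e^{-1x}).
- 24 e^{- x}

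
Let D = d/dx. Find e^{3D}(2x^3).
2 x^{3} + 18 x^{2} + 54 x + 54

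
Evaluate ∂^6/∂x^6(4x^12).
2661120 x^{6}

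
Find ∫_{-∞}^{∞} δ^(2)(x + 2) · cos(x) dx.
- \cos{\left(2 \right)}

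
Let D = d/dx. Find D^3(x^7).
210 x^{4}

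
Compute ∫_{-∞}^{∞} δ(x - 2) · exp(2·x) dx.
e^{4}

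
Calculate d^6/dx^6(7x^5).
0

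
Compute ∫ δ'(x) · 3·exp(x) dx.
-3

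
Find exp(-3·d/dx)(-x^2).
- x^{2} + 6 x - 9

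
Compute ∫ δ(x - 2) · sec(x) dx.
\sec{\left(2 \right)}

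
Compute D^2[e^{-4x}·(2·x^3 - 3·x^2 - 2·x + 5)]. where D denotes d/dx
2 \left(16 x^{3} - 48 x^{2} + 14 x + 45\right) e^{- 4 x}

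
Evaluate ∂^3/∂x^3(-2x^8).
- 672 x^{5}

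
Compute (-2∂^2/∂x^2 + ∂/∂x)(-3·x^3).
9 x \left(4 - x\right)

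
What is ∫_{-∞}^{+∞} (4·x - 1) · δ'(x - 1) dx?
-4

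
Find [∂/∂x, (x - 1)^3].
3 \left(x - 1\right)^{2}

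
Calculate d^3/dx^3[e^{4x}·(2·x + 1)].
\left(128 x + 160\right) e^{4 x}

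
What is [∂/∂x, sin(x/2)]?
\frac{\cos{\left(\frac{x}{2} \right)}}{2}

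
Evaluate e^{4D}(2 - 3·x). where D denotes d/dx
- 3 x - 10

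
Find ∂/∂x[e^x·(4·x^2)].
4 x \left(x + 2\right) e^{x}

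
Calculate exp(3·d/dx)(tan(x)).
\tan{\left(x + 3 \right)}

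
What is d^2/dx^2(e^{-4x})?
16 e^{- 4 x}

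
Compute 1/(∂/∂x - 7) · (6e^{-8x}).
- \frac{2 e^{- 8 x}}{5}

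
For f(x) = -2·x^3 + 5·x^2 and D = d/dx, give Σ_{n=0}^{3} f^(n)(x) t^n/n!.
- 2 t^{3} - t^{2} \left(6 x - 5\right) - 2 t x \left(3 x - 5\right) - 2 x^{3} + 5 x^{2}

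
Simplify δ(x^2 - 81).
\frac{\delta(x - 9) + \delta(x + 9)}{18}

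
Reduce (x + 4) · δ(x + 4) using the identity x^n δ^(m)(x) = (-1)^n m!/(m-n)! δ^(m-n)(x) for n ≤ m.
0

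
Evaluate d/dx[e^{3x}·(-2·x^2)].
2 x \left(- 3 x - 2\right) e^{3 x}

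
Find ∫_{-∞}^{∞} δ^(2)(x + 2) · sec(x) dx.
\left(1 + 2 \tan^{2}{\left(2 \right)}\right) \sec{\left(2 \right)}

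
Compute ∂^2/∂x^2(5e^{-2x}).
20 e^{- 2 x}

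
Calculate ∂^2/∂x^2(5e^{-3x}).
45 e^{- 3 x}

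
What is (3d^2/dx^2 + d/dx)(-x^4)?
4 x^{2} \left(- x - 9\right)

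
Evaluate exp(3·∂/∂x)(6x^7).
6 x^{7} + 126 x^{6} + 1134 x^{5} + 5670 x^{4} + 17010 x^{3} + 30618 x^{2} + 30618 x + 13122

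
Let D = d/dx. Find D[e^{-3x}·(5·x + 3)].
\left(- 15 x - 4\right) e^{- 3 x}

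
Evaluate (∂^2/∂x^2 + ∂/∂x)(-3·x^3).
9 x \left(- x - 2\right)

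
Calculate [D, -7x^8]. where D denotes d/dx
- 56 x^{7}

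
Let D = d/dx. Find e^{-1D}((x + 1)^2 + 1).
x^{2} + 1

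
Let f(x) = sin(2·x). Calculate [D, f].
2 \cos{\left(2 x \right)}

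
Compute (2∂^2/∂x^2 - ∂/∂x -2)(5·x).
- 10 x - 5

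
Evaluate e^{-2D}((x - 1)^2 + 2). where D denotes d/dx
x^{2} - 6 x + 11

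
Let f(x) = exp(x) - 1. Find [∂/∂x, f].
e^{x}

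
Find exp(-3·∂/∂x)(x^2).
x^{2} - 6 x + 9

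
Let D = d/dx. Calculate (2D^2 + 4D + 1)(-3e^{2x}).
- 51 e^{2 x}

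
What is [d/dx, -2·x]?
-2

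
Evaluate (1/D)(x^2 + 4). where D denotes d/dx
\frac{x^{3}}{3} + 4 x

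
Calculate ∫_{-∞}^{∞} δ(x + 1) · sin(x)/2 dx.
- \frac{\sin{\left(1 \right)}}{2}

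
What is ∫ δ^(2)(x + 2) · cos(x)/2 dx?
- \frac{\cos{\left(2 \right)}}{2}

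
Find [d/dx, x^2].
2 x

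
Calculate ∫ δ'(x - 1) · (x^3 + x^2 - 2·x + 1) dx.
-3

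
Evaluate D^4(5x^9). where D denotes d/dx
15120 x^{5}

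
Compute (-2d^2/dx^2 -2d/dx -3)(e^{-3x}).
- 15 e^{- 3 x}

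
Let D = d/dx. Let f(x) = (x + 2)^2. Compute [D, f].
2 x + 4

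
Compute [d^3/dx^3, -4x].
-12\frac{d^{2}}{dx^{2}}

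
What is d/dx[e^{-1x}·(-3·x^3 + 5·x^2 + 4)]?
\left(3 x^{3} - 14 x^{2} + 10 x - 4\right) e^{- x}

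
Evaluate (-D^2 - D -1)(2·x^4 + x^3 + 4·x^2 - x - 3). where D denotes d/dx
- 2 x^{4} - 9 x^{3} - 31 x^{2} - 13 x - 4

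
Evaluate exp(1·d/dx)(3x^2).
3 x^{2} + 6 x + 3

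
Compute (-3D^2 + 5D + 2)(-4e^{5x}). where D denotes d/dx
192 e^{5 x}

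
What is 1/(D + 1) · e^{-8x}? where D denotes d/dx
- \frac{e^{- 8 x}}{7}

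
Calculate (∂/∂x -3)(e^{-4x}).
- 7 e^{- 4 x}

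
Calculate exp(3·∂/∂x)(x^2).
x^{2} + 6 x + 9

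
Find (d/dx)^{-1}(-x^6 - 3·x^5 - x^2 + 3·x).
- \frac{x^{7}}{7} - \frac{x^{6}}{2} - \frac{x^{3}}{3} + \frac{3 x^{2}}{2}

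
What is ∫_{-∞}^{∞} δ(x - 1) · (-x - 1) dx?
-2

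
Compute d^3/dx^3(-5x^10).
- 3600 x^{7}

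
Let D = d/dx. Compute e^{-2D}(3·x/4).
\frac{3 x}{4} - \frac{3}{2}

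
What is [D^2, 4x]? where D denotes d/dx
8D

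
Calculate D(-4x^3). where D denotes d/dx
- 12 x^{2}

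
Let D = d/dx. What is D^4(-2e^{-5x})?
- 1250 e^{- 5 x}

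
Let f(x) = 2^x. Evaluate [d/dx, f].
2^{x} \log{\left(2 \right)}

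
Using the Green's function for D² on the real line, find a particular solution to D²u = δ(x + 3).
\frac{|x + 3|}{2}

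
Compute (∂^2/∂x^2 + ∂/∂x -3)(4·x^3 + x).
- 12 x^{3} + 12 x^{2} + 21 x + 1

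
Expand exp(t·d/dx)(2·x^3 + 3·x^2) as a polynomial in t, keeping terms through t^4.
2 t^{3} + t^{2} \left(6 x + 3\right) + 6 t x \left(x + 1\right) + 2 x^{3} + 3 x^{2}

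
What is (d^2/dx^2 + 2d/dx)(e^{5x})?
35 e^{5 x}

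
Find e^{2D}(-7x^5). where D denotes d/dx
- 7 x^{5} - 70 x^{4} - 280 x^{3} - 560 x^{2} - 560 x - 224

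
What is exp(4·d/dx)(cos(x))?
\cos{\left(x + 4 \right)}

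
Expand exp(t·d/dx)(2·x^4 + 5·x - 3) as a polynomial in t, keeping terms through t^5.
2 t^{4} + 8 t^{3} x + 12 t^{2} x^{2} + t \left(8 x^{3} + 5\right) + 2 x^{4} + 5 x - 3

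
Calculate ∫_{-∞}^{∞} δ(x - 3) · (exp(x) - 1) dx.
-1 + e^{3}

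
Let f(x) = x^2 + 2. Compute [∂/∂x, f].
2 x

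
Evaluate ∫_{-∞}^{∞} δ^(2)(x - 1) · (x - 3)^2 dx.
2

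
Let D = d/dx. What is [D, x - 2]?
1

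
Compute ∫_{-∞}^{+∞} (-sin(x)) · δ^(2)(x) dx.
0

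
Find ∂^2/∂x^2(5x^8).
280 x^{6}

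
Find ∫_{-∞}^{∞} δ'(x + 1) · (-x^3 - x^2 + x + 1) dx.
0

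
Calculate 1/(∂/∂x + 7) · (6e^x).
\frac{3 e^{x}}{4}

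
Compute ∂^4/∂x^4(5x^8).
8400 x^{4}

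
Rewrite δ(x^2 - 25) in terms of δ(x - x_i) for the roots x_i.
\frac{\delta(x + 5) + \delta(x - 5)}{10}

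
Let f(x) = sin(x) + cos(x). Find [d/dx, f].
- \sin{\left(x \right)} + \cos{\left(x \right)}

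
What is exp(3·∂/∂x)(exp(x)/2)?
\frac{e^{x + 3}}{2}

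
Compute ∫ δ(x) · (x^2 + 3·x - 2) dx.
-2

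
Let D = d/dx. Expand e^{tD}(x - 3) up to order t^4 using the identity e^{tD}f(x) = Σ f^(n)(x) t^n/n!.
t + x - 3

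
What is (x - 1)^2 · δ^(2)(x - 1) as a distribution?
2\delta(x - 1)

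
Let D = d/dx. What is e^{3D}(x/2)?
\frac{x}{2} + \frac{3}{2}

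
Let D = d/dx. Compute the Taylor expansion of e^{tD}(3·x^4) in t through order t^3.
3 x \left(4 t^{3} + 6 t^{2} x + 4 t x^{2} + x^{3}\right)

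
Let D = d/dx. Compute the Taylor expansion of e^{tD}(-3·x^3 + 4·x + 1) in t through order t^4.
- 3 t^{3} - 9 t^{2} x - t \left(9 x^{2} - 4\right) - 3 x^{3} + 4 x + 1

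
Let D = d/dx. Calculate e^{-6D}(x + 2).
x - 4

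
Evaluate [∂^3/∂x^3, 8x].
24\frac{d^{2}}{dx^{2}}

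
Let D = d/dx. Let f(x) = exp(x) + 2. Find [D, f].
e^{x}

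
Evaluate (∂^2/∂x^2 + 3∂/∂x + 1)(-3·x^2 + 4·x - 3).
- 3 x^{2} - 14 x + 3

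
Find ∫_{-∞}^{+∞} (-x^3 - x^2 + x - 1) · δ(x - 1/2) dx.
- \frac{7}{8}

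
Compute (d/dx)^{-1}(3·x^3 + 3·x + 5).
\frac{3 x^{4}}{4} + \frac{3 x^{2}}{2} + 5 x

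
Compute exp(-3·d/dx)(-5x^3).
- 5 x^{3} + 45 x^{2} - 135 x + 135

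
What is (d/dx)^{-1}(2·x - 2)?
x^{2} - 2 x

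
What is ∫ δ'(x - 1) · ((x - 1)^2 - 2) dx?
0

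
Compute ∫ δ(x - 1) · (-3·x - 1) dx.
-4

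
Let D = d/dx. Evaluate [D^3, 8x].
24D^{2}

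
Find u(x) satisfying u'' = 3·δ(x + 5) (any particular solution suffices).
\frac{3|x + 5|}{2}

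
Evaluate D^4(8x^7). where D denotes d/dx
6720 x^{3}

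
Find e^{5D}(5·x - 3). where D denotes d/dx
5 x + 22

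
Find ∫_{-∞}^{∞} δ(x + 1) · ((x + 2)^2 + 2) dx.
3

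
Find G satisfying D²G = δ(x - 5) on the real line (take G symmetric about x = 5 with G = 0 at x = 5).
\frac{|x - 5|}{2}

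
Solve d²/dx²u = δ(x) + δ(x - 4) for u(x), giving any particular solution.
\frac{|x|}{2} + \frac{|x - 4|}{2}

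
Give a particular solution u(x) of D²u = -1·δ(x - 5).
-\frac{|x - 5|}{2}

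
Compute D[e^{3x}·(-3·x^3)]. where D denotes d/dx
9 x^{2} \left(- x - 1\right) e^{3 x}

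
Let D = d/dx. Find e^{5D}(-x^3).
- x^{3} - 15 x^{2} - 75 x - 125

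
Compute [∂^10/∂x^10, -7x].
-70\frac{d^{9}}{dx^{9}}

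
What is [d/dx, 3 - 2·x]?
-2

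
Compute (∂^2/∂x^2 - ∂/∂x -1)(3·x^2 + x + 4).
- 3 x^{2} - 7 x + 1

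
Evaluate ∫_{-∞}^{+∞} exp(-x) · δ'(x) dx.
1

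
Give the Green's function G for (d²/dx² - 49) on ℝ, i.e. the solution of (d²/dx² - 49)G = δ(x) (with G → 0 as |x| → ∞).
-\frac{e^{-7|x|}}{14}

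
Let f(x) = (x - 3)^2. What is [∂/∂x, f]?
2 x - 6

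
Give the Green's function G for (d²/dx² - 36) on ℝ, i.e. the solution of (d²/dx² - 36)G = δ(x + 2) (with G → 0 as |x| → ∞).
-\frac{e^{-6|x + 2|}}{12}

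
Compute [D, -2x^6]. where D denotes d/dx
- 12 x^{5}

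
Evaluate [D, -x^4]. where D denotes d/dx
- 4 x^{3}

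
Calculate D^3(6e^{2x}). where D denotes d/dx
48 e^{2 x}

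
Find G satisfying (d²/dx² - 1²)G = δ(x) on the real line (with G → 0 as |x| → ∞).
-\frac{e^{-|x|}}{2}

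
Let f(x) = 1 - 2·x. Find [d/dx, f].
-2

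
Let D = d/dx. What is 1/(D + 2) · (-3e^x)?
- e^{x}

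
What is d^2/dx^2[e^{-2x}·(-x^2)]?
2 \left(- 2 x^{2} + 4 x - 1\right) e^{- 2 x}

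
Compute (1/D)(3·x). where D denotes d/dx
\frac{3 x^{2}}{2}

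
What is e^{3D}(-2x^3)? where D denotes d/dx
- 2 x^{3} - 18 x^{2} - 54 x - 54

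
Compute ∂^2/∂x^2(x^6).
30 x^{4}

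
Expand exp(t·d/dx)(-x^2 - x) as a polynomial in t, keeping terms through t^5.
- t^{2} - t \left(2 x + 1\right) - x^{2} - x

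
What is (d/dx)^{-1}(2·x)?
x^{2}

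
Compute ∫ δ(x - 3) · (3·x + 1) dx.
10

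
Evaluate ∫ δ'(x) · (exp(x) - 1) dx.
-1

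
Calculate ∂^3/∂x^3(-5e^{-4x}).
320 e^{- 4 x}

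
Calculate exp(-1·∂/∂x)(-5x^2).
- 5 x^{2} + 10 x - 5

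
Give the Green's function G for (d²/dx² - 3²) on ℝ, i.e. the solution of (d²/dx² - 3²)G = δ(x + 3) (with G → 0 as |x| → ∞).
-\frac{e^{-3|x + 3|}}{6}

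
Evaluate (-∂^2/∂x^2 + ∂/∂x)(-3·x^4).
12 x^{2} \left(3 - x\right)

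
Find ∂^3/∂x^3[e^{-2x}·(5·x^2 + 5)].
20 \left(- 2 x^{2} + 6 x - 5\right) e^{- 2 x}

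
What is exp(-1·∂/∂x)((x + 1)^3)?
x^{3}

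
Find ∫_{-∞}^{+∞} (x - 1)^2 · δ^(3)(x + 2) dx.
0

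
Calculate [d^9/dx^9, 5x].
45\frac{d^{8}}{dx^{8}}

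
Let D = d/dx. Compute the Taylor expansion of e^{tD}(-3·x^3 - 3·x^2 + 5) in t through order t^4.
- 3 t^{3} - t^{2} \left(9 x + 3\right) - 3 t x \left(3 x + 2\right) - 3 x^{3} - 3 x^{2} + 5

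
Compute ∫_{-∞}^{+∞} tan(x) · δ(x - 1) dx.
\tan{\left(1 \right)}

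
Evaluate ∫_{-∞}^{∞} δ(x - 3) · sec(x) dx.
\sec{\left(3 \right)}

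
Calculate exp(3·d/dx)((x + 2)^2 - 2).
x^{2} + 10 x + 23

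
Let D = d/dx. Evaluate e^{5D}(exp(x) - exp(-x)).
2 \sinh{\left(x + 5 \right)}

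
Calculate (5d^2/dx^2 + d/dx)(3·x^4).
12 x^{2} \left(x + 15\right)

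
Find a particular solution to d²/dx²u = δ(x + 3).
\frac{|x + 3|}{2}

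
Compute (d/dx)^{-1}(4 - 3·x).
- \frac{3 x^{2}}{2} + 4 x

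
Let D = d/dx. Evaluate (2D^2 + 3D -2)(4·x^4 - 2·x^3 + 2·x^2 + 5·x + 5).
- 8 x^{4} + 52 x^{3} + 74 x^{2} - 22 x + 13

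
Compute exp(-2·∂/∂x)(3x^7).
3 x^{7} - 42 x^{6} + 252 x^{5} - 840 x^{4} + 1680 x^{3} - 2016 x^{2} + 1344 x - 384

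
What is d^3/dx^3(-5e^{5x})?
- 625 e^{5 x}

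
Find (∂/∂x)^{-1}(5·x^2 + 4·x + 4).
\frac{5 x^{3}}{3} + 2 x^{2} + 4 x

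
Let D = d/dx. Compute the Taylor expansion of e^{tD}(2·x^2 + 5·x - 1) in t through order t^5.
2 t^{2} + t \left(4 x + 5\right) + 2 x^{2} + 5 x - 1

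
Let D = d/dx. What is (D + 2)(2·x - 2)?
4 x - 2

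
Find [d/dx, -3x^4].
- 12 x^{3}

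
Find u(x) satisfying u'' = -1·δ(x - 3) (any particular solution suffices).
-\frac{|x - 3|}{2}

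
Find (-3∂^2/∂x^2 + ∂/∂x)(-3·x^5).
15 x^{3} \left(12 - x\right)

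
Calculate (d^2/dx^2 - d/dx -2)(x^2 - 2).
- 2 x^{2} - 2 x + 6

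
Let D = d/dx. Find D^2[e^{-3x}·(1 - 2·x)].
3 \left(7 - 6 x\right) e^{- 3 x}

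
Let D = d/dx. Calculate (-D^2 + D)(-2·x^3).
6 x \left(2 - x\right)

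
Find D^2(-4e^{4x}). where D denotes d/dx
- 64 e^{4 x}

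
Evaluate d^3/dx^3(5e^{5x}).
625 e^{5 x}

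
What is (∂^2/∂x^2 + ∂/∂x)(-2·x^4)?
8 x^{2} \left(- x - 3\right)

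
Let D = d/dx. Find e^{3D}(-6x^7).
- 6 x^{7} - 126 x^{6} - 1134 x^{5} - 5670 x^{4} - 17010 x^{3} - 30618 x^{2} - 30618 x - 13122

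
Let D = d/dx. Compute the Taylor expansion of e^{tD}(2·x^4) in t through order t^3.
2 x \left(4 t^{3} + 6 t^{2} x + 4 t x^{2} + x^{3}\right)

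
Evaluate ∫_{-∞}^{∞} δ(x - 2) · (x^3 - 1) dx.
7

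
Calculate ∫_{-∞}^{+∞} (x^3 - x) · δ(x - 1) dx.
0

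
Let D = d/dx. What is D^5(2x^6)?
1440 x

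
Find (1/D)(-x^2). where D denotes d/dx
- \frac{x^{3}}{3}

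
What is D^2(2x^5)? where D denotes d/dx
40 x^{3}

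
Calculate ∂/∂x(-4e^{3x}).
- 12 e^{3 x}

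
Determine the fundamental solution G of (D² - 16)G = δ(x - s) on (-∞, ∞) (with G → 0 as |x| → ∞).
-\frac{e^{-4|x-s|}}{8}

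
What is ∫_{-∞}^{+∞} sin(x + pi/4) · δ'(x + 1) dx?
- \sin{\left(\frac{\pi}{4} + 1 \right)}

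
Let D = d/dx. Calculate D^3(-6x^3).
-36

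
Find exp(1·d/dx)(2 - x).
1 - x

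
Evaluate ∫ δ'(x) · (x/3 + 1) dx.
- \frac{1}{3}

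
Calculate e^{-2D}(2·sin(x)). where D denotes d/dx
2 \sin{\left(x - 2 \right)}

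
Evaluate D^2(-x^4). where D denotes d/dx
- 12 x^{2}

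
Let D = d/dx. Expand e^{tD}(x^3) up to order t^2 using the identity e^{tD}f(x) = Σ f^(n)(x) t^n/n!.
x \left(3 t^{2} + 3 t x + x^{2}\right)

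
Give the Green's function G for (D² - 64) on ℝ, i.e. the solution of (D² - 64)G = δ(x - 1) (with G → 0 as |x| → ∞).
-\frac{e^{-8|x - 1|}}{16}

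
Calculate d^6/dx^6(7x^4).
0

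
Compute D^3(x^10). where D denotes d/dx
720 x^{7}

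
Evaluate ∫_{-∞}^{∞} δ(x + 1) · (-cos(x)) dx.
- \cos{\left(1 \right)}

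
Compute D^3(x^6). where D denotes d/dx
120 x^{3}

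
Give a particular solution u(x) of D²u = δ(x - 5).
\frac{|x - 5|}{2}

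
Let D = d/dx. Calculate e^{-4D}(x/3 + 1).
\frac{x}{3} - \frac{1}{3}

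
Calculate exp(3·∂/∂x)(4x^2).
4 x^{2} + 24 x + 36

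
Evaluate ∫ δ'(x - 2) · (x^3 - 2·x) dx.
-10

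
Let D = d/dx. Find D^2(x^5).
20 x^{3}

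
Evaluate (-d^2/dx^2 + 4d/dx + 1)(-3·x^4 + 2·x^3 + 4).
- 3 x^{4} - 46 x^{3} + 60 x^{2} - 12 x + 4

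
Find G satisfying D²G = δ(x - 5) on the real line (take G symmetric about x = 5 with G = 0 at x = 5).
\frac{|x - 5|}{2}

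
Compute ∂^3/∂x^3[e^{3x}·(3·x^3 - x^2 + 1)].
\left(81 x^{3} + 216 x^{2} + 108 x + 27\right) e^{3 x}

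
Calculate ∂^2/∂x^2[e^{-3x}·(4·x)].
12 \left(3 x - 2\right) e^{- 3 x}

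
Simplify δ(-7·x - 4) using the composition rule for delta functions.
\frac{\delta(x + 4/7)}{7}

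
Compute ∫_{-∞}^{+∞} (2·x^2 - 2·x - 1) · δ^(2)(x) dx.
4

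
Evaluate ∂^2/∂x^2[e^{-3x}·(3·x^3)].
9 x \left(3 x^{2} - 6 x + 2\right) e^{- 3 x}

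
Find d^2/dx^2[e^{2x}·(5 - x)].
4 \left(4 - x\right) e^{2 x}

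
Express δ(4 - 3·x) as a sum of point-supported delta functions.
\frac{\delta(x - 4/3)}{3}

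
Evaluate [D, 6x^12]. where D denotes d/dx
72 x^{11}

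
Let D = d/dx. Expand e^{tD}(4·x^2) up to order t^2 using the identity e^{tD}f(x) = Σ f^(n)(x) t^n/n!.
4 t^{2} + 8 t x + 4 x^{2}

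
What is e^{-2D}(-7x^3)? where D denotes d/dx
- 7 x^{3} + 42 x^{2} - 84 x + 56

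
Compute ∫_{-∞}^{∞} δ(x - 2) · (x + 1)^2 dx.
9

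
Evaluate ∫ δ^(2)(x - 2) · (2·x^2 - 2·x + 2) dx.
4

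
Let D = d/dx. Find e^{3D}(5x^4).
5 x^{4} + 60 x^{3} + 270 x^{2} + 540 x + 405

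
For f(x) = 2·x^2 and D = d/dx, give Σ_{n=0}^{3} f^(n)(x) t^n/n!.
2 t^{2} + 4 t x + 2 x^{2}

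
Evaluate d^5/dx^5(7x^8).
47040 x^{3}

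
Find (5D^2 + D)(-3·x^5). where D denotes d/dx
15 x^{3} \left(- x - 20\right)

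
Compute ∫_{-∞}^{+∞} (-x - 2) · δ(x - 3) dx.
-5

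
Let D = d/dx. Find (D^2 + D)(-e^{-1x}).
0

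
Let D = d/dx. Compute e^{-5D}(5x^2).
5 x^{2} - 50 x + 125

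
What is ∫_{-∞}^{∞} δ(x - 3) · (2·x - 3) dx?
3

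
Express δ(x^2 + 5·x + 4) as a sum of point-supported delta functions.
\frac{\delta(x + 1) + \delta(x + 4)}{3}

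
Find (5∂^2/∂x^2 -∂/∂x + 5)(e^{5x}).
125 e^{5 x}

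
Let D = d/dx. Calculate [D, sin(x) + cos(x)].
- \sin{\left(x \right)} + \cos{\left(x \right)}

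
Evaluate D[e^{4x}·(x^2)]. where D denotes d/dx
2 x \left(2 x + 1\right) e^{4 x}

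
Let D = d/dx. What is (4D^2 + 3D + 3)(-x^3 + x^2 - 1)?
- 3 x^{3} - 6 x^{2} - 18 x + 5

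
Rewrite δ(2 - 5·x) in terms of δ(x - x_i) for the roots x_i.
\frac{\delta(x - 2/5)}{5}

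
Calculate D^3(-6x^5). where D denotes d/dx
- 360 x^{2}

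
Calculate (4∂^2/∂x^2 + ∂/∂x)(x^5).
5 x^{3} \left(x + 16\right)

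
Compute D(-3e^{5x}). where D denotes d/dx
- 15 e^{5 x}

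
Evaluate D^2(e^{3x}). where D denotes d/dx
9 e^{3 x}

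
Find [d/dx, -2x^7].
- 14 x^{6}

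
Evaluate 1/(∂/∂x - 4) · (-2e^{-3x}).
\frac{2 e^{- 3 x}}{7}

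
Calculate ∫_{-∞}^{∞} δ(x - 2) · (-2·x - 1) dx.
-5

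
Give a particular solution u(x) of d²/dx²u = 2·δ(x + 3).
|x + 3|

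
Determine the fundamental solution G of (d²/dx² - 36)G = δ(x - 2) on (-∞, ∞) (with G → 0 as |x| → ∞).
-\frac{e^{-6|x - 2|}}{12}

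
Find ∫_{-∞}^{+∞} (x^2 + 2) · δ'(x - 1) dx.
-2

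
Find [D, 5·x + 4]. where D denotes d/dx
5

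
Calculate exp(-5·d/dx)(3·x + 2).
3 x - 13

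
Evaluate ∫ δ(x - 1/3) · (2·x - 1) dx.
- \frac{1}{3}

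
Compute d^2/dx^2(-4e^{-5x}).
- 100 e^{- 5 x}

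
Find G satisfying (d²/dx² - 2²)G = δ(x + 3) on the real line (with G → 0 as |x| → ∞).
-\frac{e^{-2|x + 3|}}{4}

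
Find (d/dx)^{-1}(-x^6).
- \frac{x^{7}}{7}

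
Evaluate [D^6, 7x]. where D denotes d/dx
42D^{5}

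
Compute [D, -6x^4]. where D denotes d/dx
- 24 x^{3}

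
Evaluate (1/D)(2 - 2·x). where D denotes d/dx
- x^{2} + 2 x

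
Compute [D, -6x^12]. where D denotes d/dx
- 72 x^{11}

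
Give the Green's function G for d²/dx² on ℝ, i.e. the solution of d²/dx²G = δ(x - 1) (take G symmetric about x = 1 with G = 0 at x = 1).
\frac{|x - 1|}{2}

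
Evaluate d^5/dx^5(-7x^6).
- 5040 x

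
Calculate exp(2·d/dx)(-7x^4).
- 7 x^{4} - 56 x^{3} - 168 x^{2} - 224 x - 112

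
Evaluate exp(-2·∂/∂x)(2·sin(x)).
2 \sin{\left(x - 2 \right)}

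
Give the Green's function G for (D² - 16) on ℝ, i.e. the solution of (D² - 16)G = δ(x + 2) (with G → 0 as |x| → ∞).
-\frac{e^{-4|x + 2|}}{8}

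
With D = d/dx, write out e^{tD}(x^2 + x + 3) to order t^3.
t^{2} + t \left(2 x + 1\right) + x^{2} + x + 3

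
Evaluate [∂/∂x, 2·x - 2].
2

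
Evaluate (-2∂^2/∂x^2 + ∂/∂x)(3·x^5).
15 x^{3} \left(x - 8\right)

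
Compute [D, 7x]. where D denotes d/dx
7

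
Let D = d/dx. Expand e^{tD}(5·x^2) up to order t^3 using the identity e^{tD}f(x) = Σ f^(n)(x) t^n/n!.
5 t^{2} + 10 t x + 5 x^{2}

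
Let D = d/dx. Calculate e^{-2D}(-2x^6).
- 2 x^{6} + 24 x^{5} - 120 x^{4} + 320 x^{3} - 480 x^{2} + 384 x - 128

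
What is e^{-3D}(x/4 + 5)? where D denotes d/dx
\frac{x}{4} + \frac{17}{4}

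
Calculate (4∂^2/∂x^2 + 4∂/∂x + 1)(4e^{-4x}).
196 e^{- 4 x}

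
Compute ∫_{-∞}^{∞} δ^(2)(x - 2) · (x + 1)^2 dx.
2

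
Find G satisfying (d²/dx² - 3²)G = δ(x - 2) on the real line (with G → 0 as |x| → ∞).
-\frac{e^{-3|x - 2|}}{6}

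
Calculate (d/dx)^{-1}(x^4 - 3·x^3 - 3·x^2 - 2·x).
\frac{x^{5}}{5} - \frac{3 x^{4}}{4} - x^{3} - x^{2}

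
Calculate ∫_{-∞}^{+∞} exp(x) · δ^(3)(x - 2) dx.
- e^{2}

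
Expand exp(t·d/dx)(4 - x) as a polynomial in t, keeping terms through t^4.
- t - x + 4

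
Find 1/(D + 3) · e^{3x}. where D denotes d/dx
\frac{e^{3 x}}{6}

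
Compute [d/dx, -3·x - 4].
-3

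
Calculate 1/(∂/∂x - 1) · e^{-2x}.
- \frac{e^{- 2 x}}{3}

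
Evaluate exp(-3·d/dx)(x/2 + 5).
\frac{x}{2} + \frac{7}{2}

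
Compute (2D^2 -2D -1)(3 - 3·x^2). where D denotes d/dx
3 x^{2} + 12 x - 15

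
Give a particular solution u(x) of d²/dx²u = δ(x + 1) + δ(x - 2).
\frac{|x + 1|}{2} + \frac{|x - 2|}{2}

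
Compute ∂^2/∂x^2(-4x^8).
- 224 x^{6}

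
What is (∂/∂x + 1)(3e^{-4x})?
- 9 e^{- 4 x}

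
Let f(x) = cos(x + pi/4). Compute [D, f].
- \sin{\left(x + \frac{\pi}{4} \right)}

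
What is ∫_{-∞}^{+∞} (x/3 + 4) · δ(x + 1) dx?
\frac{11}{3}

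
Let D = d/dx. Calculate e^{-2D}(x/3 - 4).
\frac{x}{3} - \frac{14}{3}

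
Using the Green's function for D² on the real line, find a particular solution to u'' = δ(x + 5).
\frac{|x + 5|}{2}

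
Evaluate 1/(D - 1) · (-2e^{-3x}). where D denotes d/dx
\frac{e^{- 3 x}}{2}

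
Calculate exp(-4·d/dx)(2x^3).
2 x^{3} - 24 x^{2} + 96 x - 128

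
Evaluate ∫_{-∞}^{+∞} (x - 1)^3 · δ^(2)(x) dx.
-6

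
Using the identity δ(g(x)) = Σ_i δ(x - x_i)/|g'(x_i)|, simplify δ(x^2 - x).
\frac{\delta(x - 1) + \delta(x)}{1}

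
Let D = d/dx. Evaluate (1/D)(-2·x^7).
- \frac{x^{8}}{4}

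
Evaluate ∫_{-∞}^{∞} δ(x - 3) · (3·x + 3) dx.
12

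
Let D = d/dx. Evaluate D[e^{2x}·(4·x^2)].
8 x \left(x + 1\right) e^{2 x}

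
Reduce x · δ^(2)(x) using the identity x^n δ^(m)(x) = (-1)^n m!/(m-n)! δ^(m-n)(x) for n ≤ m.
-2\delta'(x)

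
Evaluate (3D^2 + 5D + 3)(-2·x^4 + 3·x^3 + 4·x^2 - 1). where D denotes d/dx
- 6 x^{4} - 31 x^{3} - 15 x^{2} + 94 x + 21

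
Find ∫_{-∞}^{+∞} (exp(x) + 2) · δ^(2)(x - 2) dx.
e^{2}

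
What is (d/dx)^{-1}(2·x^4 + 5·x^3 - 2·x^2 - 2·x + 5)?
\frac{2 x^{5}}{5} + \frac{5 x^{4}}{4} - \frac{2 x^{3}}{3} - x^{2} + 5 x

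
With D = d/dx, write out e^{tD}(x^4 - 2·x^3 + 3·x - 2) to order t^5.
t^{4} + t^{3} \left(4 x - 2\right) + 6 t^{2} x \left(x - 1\right) + t \left(4 x^{3} - 6 x^{2} + 3\right) + x^{4} - 2 x^{3} + 3 x - 2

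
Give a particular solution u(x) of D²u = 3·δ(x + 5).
\frac{3|x + 5|}{2}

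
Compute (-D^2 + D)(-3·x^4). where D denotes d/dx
12 x^{2} \left(3 - x\right)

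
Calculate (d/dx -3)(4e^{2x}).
- 4 e^{2 x}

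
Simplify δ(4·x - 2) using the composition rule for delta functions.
\frac{\delta(x - 1/2)}{4}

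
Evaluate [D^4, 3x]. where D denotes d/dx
12D^{3}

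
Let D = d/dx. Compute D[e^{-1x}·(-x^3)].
x^{2} \left(x - 3\right) e^{- x}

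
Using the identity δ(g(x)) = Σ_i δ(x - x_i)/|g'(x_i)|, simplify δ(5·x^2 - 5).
\frac{\delta(x - 1) + \delta(x + 1)}{10}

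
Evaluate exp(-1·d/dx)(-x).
1 - x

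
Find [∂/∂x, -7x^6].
- 42 x^{5}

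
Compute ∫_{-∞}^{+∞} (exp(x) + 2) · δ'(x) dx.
-1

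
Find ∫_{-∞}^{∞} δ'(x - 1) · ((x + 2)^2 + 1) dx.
-6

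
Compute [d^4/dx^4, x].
4\frac{d^{3}}{dx^{3}}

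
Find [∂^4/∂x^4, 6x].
24\frac{d^{3}}{dx^{3}}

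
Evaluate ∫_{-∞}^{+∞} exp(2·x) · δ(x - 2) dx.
e^{4}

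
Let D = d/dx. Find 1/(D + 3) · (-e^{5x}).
- \frac{e^{5 x}}{8}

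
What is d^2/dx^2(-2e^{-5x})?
- 50 e^{- 5 x}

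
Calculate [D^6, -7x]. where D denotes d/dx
-42D^{5}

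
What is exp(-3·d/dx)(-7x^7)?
- 7 x^{7} + 147 x^{6} - 1323 x^{5} + 6615 x^{4} - 19845 x^{3} + 35721 x^{2} - 35721 x + 15309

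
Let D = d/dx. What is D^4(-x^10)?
- 5040 x^{6}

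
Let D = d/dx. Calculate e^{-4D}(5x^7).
5 x^{7} - 140 x^{6} + 1680 x^{5} - 11200 x^{4} + 44800 x^{3} - 107520 x^{2} + 143360 x - 81920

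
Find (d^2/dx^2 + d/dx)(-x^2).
- 2 x - 2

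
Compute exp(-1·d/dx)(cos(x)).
\cos{\left(x - 1 \right)}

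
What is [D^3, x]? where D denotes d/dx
3D^{2}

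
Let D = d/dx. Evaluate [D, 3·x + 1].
3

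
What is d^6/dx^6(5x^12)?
3326400 x^{6}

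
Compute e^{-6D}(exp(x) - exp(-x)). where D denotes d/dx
- e^{6 - x} + e^{x - 6}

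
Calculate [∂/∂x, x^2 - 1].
2 x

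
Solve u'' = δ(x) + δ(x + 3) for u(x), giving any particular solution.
\frac{|x|}{2} + \frac{|x + 3|}{2}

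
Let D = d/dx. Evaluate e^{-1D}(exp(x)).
e^{x - 1}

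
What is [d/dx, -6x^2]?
- 12 x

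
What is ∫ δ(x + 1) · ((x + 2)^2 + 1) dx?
2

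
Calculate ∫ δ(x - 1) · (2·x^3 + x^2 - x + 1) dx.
3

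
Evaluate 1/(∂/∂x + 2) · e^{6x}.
\frac{e^{6 x}}{8}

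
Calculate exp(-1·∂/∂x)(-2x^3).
- 2 x^{3} + 6 x^{2} - 6 x + 2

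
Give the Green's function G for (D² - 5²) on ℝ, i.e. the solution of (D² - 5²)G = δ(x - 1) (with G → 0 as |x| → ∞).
-\frac{e^{-5|x - 1|}}{10}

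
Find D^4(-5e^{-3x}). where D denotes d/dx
- 405 e^{- 3 x}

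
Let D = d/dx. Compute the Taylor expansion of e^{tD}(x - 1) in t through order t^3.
t + x - 1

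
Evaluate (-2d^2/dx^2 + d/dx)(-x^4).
4 x^{2} \left(6 - x\right)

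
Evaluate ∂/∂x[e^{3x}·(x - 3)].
\left(3 x - 8\right) e^{3 x}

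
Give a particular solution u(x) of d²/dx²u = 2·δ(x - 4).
|x - 4|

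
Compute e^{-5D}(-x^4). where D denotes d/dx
- x^{4} + 20 x^{3} - 150 x^{2} + 500 x - 625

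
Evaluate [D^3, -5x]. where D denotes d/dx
-15D^{2}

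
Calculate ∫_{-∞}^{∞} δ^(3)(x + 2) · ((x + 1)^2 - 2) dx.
0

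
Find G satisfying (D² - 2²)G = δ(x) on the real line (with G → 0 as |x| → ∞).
-\frac{e^{-2|x|}}{4}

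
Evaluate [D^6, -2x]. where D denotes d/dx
-12D^{5}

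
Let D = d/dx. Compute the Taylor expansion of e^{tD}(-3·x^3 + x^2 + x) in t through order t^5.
- 3 t^{3} + t^{2} \left(1 - 9 x\right) + t \left(- 9 x^{2} + 2 x + 1\right) - 3 x^{3} + x^{2} + x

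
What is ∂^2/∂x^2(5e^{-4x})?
80 e^{- 4 x}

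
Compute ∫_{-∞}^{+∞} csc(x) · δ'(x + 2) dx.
\cot{\left(2 \right)} \csc{\left(2 \right)}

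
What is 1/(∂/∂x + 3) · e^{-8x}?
- \frac{e^{- 8 x}}{5}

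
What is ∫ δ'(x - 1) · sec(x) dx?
- \tan{\left(1 \right)} \sec{\left(1 \right)}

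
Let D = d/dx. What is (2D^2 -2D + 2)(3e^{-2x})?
42 e^{- 2 x}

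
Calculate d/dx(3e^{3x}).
9 e^{3 x}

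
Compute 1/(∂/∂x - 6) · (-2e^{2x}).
\frac{e^{2 x}}{2}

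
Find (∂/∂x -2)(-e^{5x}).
- 3 e^{5 x}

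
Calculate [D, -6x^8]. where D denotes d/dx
- 48 x^{7}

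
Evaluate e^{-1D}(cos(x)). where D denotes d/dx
\cos{\left(x - 1 \right)}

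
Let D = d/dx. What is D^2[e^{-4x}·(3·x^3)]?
6 x \left(8 x^{2} - 12 x + 3\right) e^{- 4 x}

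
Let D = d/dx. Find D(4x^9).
36 x^{8}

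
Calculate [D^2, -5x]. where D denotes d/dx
-10D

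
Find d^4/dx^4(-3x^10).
- 15120 x^{6}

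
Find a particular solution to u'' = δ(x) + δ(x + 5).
\frac{|x|}{2} + \frac{|x + 5|}{2}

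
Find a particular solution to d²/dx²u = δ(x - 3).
\frac{|x - 3|}{2}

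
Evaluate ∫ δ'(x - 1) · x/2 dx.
- \frac{1}{2}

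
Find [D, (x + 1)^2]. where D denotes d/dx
2 x + 2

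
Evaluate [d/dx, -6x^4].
- 24 x^{3}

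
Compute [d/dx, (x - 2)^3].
3 \left(x - 2\right)^{2}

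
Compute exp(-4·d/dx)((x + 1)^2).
x^{2} - 6 x + 9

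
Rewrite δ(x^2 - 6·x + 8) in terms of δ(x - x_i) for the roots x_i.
\frac{\delta(x - 2) + \delta(x - 4)}{2}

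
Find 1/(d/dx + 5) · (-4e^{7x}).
- \frac{e^{7 x}}{3}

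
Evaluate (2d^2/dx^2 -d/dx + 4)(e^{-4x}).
40 e^{- 4 x}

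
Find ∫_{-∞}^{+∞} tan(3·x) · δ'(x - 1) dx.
- \frac{3}{\cos^{2}{\left(3 \right)}}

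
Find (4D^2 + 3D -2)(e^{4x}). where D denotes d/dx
74 e^{4 x}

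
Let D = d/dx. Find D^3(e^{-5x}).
- 125 e^{- 5 x}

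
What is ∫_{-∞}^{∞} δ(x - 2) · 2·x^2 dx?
8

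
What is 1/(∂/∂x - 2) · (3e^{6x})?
\frac{3 e^{6 x}}{4}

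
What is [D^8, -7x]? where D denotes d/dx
-56D^{7}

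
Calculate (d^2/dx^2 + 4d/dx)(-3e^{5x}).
- 135 e^{5 x}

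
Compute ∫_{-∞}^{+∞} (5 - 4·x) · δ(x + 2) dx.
13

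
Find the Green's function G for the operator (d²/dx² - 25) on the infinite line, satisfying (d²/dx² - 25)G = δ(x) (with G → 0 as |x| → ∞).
-\frac{e^{-5|x|}}{10}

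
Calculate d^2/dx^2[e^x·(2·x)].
2 \left(x + 2\right) e^{x}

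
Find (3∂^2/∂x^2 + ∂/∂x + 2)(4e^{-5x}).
288 e^{- 5 x}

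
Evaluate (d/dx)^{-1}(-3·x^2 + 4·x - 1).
- x^{3} + 2 x^{2} - x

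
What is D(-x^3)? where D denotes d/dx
- 3 x^{2}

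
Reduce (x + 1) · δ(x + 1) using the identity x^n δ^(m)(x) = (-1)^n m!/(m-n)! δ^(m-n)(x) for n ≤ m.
0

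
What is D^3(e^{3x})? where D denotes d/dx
27 e^{3 x}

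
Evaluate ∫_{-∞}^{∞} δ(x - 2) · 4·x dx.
8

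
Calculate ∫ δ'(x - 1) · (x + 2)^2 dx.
-6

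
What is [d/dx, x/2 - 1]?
\frac{1}{2}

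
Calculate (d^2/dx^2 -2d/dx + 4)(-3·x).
6 - 12 x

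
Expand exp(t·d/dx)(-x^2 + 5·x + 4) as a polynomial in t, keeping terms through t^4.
- t^{2} - t \left(2 x - 5\right) - x^{2} + 5 x + 4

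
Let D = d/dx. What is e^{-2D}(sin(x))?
\sin{\left(x - 2 \right)}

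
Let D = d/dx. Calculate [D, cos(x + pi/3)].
- \sin{\left(x + \frac{\pi}{3} \right)}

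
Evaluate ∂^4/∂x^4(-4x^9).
- 12096 x^{5}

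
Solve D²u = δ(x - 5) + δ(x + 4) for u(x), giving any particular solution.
\frac{|x - 5|}{2} + \frac{|x + 4|}{2}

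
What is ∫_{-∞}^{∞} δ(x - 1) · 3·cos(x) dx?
3 \cos{\left(1 \right)}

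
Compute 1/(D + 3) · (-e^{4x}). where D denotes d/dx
- \frac{e^{4 x}}{7}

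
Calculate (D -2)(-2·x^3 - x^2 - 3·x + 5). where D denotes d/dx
4 x^{3} - 4 x^{2} + 4 x - 13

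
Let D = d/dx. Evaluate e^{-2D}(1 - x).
3 - x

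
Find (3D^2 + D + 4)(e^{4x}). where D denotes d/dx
56 e^{4 x}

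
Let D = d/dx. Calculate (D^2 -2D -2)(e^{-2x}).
6 e^{- 2 x}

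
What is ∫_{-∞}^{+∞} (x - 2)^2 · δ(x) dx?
4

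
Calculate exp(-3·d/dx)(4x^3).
4 x^{3} - 36 x^{2} + 108 x - 108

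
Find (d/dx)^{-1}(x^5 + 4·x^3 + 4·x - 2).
\frac{x^{6}}{6} + x^{4} + 2 x^{2} - 2 x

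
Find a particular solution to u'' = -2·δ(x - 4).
-|x - 4|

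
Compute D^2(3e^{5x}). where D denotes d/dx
75 e^{5 x}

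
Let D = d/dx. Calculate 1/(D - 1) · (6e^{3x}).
3 e^{3 x}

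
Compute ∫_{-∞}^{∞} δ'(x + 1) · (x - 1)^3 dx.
-12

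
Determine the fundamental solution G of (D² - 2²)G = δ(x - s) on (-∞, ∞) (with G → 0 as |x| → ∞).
-\frac{e^{-2|x-s|}}{4}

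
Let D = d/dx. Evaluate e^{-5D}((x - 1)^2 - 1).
x^{2} - 12 x + 35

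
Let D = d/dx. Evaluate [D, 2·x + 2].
2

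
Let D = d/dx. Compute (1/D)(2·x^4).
\frac{2 x^{5}}{5}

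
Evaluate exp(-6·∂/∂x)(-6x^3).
- 6 x^{3} + 108 x^{2} - 648 x + 1296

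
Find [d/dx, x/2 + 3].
\frac{1}{2}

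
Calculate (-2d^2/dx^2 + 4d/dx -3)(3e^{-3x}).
- 99 e^{- 3 x}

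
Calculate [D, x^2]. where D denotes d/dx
2 x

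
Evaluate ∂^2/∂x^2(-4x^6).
- 120 x^{4}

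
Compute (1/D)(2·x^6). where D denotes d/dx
\frac{2 x^{7}}{7}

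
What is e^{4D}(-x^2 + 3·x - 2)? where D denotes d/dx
- x^{2} - 5 x - 6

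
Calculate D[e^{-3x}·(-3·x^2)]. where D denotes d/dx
3 x \left(3 x - 2\right) e^{- 3 x}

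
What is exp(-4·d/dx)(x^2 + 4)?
x^{2} - 8 x + 20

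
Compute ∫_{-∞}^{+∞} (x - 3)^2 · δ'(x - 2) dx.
2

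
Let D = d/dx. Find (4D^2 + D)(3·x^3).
9 x \left(x + 8\right)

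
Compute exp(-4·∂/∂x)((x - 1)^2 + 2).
x^{2} - 10 x + 27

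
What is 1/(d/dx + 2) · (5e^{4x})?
\frac{5 e^{4 x}}{6}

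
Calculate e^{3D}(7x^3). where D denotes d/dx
7 x^{3} + 63 x^{2} + 189 x + 189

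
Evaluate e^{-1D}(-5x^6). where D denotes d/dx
- 5 x^{6} + 30 x^{5} - 75 x^{4} + 100 x^{3} - 75 x^{2} + 30 x - 5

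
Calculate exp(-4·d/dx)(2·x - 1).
2 x - 9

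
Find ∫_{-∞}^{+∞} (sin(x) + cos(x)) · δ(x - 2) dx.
\cos{\left(2 \right)} + \sin{\left(2 \right)}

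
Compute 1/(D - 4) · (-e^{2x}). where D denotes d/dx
\frac{e^{2 x}}{2}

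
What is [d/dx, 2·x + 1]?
2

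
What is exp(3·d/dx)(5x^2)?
5 x^{2} + 30 x + 45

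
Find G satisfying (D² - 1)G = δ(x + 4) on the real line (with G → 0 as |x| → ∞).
-\frac{e^{-|x + 4|}}{2}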